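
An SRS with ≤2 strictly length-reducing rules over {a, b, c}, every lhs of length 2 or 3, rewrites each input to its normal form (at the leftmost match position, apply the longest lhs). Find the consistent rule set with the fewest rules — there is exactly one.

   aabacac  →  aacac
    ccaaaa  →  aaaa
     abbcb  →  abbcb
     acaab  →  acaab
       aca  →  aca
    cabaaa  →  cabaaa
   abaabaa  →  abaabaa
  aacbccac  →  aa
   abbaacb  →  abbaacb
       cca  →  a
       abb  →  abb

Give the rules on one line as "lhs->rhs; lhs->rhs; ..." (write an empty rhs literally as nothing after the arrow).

  | aabacac => aacac
  | ccaaaa => aaaa
  | abbcb
  | acaab

bac->c; cc->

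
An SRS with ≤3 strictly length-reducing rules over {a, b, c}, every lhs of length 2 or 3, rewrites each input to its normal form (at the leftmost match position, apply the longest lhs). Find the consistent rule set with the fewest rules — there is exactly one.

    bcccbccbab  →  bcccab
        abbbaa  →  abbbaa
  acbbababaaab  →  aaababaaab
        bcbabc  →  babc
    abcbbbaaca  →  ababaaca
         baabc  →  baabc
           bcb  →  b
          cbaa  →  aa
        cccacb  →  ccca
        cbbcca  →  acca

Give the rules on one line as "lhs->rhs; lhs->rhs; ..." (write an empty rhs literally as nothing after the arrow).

  | bcccbccbab => bccccbab => bcccab
  | abbbaa
  | acbbababaaab => aaababaaab
  | bcbabc => babc

cb->; cbb->a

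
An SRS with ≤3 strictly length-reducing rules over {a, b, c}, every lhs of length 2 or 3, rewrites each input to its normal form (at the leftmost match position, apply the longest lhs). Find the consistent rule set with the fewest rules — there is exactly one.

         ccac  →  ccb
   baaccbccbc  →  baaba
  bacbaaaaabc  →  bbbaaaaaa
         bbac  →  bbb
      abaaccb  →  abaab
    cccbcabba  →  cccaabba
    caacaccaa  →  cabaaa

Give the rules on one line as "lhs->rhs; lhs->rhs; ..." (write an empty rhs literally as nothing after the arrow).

  | ccac => ccb
  | baaccbccbc => babcbccbc => baabccbc => baaacbc => baabbc => baaba
  | bacbaaaaabc => bbbaaaaabc => bbbaaaaaa
  | bbac => bbb

ac->b; bc->a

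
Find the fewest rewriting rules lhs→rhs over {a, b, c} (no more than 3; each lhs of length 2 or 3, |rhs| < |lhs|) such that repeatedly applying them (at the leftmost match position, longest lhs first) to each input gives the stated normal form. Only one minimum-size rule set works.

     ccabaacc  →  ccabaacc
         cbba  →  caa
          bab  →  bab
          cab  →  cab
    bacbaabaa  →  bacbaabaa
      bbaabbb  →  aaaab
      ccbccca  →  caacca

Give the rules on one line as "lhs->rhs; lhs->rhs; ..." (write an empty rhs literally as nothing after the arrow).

bb->a; cbc->aa

  | ccabaacc
  | cbba => caa
  | bab
  | cab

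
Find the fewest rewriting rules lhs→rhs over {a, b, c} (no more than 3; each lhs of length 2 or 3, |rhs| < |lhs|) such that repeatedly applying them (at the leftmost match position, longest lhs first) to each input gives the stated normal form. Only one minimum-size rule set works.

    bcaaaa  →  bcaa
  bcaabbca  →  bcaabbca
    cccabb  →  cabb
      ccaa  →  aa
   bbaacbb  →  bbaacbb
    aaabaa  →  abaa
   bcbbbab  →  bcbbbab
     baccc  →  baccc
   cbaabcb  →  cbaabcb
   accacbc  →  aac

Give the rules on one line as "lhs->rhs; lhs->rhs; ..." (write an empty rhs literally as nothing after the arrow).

  | bcaaaa => bcaa
  | bcaabbca
  | cccabb => cabb
  | ccaa => aa

aaa->a; cbc->c; cca->a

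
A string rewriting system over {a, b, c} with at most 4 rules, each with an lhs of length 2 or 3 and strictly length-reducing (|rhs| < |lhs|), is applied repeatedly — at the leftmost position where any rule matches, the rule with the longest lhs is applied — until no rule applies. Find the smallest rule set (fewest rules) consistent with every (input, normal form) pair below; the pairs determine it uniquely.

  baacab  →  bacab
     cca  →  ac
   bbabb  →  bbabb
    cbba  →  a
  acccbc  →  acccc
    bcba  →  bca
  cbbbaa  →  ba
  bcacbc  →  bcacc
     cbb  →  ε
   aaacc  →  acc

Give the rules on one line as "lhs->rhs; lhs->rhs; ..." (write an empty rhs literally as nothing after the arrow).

aa->a; cb->c; cbb->; cca->ac

  | baacab => bacab
  | cca => ac
  | bbabb
  | cbba => a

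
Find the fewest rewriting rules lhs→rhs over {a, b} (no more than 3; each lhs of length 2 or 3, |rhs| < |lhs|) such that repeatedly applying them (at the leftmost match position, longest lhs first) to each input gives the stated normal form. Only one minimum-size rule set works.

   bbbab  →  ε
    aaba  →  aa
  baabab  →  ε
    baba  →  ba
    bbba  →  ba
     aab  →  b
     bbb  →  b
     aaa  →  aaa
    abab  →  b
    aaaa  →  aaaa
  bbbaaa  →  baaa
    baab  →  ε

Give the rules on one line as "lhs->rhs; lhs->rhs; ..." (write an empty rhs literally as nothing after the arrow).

ab->b; aba->a; bb->

  | bbbab => bab => bb => ε
  | aaba => aa
  | baabab => baab => bab => bb => ε
  | baba => ba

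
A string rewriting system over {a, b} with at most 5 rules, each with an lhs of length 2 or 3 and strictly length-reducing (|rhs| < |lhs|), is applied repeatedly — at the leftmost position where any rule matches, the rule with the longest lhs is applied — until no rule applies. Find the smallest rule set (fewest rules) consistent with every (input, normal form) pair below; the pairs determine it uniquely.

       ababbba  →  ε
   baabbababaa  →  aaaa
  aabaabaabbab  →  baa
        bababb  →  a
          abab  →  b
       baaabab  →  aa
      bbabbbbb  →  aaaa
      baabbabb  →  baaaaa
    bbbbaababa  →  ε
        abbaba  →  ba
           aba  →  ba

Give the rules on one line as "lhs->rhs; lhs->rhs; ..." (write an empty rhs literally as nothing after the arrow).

  | ababbba => babbba => baaba => baba => bba => ab => ε
  | baabbababaa => baaaababaa => baaababaa => baababaa => bababaa => bbabaa => abbaa => aaaa
  | aabaabaabbab => abaabaabbab => baabaabbab => babaabbab => bbaabbab => ababbab => babbab => baaab => baa
  | bababb => bbabb => abbb => aab => a

ab->; aba->ba; abb->aa; bba->ab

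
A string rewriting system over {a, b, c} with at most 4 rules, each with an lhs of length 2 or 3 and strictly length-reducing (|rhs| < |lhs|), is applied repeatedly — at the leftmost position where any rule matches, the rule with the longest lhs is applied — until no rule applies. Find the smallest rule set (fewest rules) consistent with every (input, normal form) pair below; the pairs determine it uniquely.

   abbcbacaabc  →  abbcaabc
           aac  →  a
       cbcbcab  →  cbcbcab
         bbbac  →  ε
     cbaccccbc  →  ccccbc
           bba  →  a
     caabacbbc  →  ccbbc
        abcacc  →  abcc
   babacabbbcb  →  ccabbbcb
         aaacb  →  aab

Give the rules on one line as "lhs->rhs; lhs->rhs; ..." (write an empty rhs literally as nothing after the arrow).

aba->c; ac->; ba->a

  | abbcbacaabc => abbcacaabc => abbcaabc
  | aac => a
  | cbcbcab
  | bbbac => bbac => bac => ac => ε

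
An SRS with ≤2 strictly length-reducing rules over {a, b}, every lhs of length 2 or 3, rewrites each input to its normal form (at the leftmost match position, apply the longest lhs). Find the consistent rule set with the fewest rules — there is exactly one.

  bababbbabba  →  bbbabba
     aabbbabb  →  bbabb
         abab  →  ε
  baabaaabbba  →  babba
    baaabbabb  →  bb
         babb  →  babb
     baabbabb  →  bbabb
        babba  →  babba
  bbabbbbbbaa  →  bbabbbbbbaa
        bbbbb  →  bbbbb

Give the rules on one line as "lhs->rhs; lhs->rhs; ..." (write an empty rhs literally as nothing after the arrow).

  | bababbbabba => baabbbabba => bbbabba
  | aabbbabb => bbabb
  | abab => aab => ε
  | baabaaabbba => baaabbba => babba

aab->; aba->aa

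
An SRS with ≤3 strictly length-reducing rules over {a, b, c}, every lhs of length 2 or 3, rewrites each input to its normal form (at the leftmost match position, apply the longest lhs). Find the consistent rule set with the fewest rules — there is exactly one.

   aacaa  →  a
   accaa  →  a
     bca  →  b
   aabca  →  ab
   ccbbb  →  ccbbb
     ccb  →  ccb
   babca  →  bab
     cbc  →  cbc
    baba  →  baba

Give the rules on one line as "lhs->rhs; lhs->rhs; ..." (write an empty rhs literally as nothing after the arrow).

  | aacaa => acaa => aa => a
  | accaa => aca => a
  | bca => b
  | aabca => abca => ab

aa->a; ca->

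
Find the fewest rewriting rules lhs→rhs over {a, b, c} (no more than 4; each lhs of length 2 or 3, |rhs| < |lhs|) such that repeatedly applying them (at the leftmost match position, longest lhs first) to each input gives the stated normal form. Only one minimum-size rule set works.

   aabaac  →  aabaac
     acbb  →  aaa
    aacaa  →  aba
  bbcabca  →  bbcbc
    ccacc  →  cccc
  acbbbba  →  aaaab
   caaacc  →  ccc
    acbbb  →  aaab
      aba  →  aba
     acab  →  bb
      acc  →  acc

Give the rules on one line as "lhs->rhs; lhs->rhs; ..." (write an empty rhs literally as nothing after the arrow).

  | aabaac
  | acbb => aaa
  | aacaa => aba
  | bbcabca => bbcbca => bbcbc

aca->b; bba->ab; ca->c; cbb->aa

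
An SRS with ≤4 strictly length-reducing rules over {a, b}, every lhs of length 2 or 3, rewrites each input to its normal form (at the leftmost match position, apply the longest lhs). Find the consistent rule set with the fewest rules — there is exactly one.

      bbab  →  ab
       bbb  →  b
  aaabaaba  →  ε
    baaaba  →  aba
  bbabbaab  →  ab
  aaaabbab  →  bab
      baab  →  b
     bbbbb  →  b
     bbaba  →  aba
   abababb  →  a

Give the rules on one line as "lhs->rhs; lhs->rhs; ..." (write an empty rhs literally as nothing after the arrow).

  | bbab => ab
  | bbb => b
  | aaabaaba => abaaaba => aaba => baa => ε
  | baaaba => aba

aab->ba; abb->ba; baa->; bb->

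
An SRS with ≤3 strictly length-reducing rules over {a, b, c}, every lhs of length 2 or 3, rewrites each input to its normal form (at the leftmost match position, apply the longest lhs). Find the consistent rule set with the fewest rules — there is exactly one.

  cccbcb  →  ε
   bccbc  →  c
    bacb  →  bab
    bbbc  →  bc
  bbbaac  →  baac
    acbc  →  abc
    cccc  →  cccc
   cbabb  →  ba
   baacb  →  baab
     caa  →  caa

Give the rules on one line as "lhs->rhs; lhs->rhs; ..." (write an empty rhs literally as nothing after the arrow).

bb->; cb->b

  | cccbcb => ccbcb => cbcb => bcb => bb => ε
  | bccbc => bcbc => bbc => c
  | bacb => bab
  | bbbc => bc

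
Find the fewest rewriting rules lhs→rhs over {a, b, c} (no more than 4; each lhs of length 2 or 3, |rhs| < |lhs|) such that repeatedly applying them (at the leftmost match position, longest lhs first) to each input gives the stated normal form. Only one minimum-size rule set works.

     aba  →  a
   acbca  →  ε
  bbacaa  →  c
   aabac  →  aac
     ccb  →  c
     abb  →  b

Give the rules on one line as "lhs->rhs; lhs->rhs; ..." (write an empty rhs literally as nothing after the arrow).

  | aba => a
  | acbca => aca => ab => ε
  | bbacaa => bccaa => bcba => ba => c
  | aabac => aac

ab->; ba->c; ca->b; cb->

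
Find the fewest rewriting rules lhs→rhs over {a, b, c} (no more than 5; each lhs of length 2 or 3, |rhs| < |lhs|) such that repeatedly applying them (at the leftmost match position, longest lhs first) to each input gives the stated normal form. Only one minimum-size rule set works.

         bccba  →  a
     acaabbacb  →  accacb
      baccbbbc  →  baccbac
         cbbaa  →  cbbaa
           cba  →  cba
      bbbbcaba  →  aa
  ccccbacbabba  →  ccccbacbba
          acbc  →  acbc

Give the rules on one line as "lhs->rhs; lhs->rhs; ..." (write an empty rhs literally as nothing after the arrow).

ab->; bbb->ba; bcc->a; cab->cc

  | bccba => aba => a
  | acaabbacb => acabacb => accacb
  | baccbbbc => baccbac
  | cbbaa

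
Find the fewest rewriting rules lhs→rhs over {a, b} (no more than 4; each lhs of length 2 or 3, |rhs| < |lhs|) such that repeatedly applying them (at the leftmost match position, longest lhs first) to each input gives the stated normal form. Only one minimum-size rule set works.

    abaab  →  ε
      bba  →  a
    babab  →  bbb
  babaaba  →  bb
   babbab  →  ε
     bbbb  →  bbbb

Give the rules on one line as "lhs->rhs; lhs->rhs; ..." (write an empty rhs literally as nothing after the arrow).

  | abaab => bbab => bab => ab => ε
  | bba => ba => a
  | babab => abab => bbb
  | babaaba => abaaba => bbaba => baba => aba => bb

ab->; aba->bb; ba->a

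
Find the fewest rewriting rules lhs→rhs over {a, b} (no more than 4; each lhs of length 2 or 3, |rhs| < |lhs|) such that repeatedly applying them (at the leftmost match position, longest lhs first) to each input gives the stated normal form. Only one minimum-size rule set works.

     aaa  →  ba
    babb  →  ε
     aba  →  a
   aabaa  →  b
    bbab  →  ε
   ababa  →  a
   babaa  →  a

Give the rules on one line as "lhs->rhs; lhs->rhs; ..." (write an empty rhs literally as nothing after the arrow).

  | aaa => ba
  | babb => bb => ε
  | aba => a
  | aabaa => bbaa => aa => b

aa->b; ab->; baa->a; bb->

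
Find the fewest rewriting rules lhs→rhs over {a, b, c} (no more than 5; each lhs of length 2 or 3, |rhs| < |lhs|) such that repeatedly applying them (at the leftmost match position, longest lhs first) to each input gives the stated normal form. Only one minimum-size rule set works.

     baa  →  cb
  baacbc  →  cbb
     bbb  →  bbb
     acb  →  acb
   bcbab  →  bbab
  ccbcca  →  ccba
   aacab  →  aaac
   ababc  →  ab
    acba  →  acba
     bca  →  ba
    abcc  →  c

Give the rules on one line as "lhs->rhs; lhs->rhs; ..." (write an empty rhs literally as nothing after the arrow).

abc->; baa->cb; bc->b; cab->ac

  | baa => cb
  | baacbc => cbcbc => cbbc => cbb
  | bbb
  | acb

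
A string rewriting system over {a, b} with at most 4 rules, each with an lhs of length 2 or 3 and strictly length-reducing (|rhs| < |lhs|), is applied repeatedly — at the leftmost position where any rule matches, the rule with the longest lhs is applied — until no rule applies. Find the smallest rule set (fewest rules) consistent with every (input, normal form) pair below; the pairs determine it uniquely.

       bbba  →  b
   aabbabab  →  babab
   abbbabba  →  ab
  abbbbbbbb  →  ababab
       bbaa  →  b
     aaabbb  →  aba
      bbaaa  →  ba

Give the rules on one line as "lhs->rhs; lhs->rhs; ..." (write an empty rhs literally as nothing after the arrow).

  | bbba => baa => b
  | aabbabab => bbabab => babab
  | abbbabba => abaabba => abbba => abaa => ab
  | abbbbbbbb => ababbbbb => abababb => ababab

aa->; bb->b; bbb->ba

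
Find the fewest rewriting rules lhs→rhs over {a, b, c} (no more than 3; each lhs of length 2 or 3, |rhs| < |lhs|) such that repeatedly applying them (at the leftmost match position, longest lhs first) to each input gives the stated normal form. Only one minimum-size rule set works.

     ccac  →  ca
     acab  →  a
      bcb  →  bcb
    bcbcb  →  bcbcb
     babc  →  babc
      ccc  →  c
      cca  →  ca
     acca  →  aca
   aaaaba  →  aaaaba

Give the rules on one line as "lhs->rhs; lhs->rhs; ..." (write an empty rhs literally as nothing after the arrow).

  | ccac => cac => ca
  | acab => a
  | bcb
  | bcbcb

cab->; cac->ca; cc->c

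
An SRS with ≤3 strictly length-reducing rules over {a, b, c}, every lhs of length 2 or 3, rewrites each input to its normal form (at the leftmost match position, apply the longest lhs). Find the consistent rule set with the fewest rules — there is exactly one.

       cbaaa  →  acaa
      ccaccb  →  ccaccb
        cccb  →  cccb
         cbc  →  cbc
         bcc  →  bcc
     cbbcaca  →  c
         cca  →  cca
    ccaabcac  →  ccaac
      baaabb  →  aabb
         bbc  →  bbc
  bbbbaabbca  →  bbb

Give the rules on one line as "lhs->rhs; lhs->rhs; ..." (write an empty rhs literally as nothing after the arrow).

  | cbaaa => acaa
  | ccaccb
  | cccb
  | cbc

ba->; bca->; cba->ac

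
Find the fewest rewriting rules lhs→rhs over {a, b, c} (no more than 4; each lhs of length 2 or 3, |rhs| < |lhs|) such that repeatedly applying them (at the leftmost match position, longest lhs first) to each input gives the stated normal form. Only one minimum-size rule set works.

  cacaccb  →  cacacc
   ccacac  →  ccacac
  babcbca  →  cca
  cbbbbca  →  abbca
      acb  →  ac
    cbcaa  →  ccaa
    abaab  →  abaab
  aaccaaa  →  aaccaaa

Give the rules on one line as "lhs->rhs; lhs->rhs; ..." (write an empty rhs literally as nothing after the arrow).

  | cacaccb => cacacc
  | ccacac
  | babcbca => cbca => cca
  | cbbbbca => abbca

bab->; cb->c; cbb->a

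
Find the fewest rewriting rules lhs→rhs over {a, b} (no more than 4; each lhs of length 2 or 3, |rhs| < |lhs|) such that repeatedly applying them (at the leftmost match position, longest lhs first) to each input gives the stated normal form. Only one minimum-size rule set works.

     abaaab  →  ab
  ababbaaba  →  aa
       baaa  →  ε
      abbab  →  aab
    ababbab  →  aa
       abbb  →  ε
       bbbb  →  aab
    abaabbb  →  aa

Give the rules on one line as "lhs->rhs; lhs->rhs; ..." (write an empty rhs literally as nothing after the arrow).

aaa->bb; ba->a; bb->; bbb->aa

  | abaaab => aaaab => bbab => ab
  | ababbaaba => aabbaaba => aaaaba => bbaba => aba => aa
  | baaa => aaa => bb => ε
  | abbab => aab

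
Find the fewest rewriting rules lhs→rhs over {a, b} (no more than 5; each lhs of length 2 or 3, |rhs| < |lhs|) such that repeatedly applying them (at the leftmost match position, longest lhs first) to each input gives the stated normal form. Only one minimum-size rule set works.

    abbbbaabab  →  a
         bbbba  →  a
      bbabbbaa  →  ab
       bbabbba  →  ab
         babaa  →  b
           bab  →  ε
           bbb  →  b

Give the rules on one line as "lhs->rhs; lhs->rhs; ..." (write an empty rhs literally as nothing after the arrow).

aa->b; aaa->a; ba->b; bb->

  | abbbbaabab => abbaabab => aaabab => abab => abb => a
  | bbbba => bba => a
  | bbabbbaa => abbbaa => abaa => aba => ab
  | bbabbba => abbba => aba => ab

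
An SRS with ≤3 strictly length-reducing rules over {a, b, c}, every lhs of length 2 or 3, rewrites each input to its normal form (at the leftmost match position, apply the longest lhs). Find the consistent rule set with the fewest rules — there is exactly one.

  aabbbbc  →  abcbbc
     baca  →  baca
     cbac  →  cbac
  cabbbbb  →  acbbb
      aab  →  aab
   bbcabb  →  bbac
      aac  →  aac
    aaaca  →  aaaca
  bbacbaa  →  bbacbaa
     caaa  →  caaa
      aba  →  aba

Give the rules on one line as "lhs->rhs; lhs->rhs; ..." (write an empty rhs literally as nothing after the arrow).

  | aabbbbc => abcbbc
  | baca
  | cbac
  | cabbbbb => cbcbbb => acbbb

abb->bc; cbc->ac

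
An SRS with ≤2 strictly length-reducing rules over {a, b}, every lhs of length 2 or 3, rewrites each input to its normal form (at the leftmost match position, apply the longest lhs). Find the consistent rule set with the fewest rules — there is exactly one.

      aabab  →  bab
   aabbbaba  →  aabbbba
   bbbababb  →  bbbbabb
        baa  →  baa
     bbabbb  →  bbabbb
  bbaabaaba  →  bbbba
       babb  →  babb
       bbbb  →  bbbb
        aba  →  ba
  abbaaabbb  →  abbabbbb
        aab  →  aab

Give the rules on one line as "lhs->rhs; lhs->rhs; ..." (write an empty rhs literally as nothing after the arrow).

aaa->ab; aba->ba

  | aabab => abab => bab
  | aabbbaba => aabbbba
  | bbbababb => bbbbabb
  | baa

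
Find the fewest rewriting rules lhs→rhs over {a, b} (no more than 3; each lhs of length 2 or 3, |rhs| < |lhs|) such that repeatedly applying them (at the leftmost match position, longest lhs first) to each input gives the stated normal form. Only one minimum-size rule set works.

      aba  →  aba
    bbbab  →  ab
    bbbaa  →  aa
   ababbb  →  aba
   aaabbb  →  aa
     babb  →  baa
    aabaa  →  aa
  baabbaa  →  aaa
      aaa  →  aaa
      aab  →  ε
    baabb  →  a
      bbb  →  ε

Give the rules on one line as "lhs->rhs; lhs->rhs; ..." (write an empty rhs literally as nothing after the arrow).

aab->; bb->a; bbb->

  | aba
  | bbbab => ab
  | bbbaa => aa
  | ababbb => aba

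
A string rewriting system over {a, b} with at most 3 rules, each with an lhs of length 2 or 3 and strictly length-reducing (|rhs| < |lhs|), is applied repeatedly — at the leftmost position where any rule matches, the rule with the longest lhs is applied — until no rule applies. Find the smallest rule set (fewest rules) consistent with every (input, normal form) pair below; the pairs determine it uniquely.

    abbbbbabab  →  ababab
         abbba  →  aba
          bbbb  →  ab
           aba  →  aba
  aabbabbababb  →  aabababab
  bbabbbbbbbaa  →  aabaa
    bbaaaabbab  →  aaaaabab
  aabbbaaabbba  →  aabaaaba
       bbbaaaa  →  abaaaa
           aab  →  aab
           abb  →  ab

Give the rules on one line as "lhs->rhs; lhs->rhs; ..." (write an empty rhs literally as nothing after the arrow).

  | abbbbbabab => abbbbabab => abbbabab => abbabab => ababab
  | abbba => abba => aba
  | bbbb => abb => ab
  | aba

abb->ab; bb->a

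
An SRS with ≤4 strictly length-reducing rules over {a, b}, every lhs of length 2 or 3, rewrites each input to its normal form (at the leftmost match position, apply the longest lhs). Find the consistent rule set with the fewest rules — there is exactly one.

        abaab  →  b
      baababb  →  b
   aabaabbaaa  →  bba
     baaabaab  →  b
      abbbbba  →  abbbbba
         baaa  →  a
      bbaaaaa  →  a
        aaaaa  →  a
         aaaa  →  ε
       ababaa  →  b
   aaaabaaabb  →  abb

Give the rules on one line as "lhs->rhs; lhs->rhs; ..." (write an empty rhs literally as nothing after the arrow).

aa->b; aba->ba; baa->; bab->

  | abaab => baab => b
  | baababb => babb => b
  | aabaabbaaa => bbaabbaaa => bbbaaa => bba
  | baaabaab => abaab => baab => b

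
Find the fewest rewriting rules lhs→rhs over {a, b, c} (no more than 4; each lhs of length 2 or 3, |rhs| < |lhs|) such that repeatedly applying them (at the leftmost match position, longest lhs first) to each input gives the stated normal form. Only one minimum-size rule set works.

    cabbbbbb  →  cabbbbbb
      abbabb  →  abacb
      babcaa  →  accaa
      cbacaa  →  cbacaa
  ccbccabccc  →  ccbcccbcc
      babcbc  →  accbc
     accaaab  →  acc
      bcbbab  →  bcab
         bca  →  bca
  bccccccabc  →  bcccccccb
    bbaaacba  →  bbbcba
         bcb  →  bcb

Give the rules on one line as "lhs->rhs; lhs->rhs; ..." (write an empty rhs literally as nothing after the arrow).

  | cabbbbbb
  | abbabb => abacb
  | babcaa => accaa
  | cbacaa

aaa->b; abc->cb; bab->ac; cbb->c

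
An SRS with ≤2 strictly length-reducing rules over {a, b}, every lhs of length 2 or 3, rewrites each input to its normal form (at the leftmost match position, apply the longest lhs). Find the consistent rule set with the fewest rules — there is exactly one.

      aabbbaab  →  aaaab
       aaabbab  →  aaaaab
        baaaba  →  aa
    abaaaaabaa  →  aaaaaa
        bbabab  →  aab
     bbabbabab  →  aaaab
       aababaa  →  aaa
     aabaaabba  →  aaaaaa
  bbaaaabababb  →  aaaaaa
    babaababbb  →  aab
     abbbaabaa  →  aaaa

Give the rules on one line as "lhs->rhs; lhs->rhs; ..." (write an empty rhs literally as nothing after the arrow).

ba->; bb->a

  | aabbbaab => aaabaab => aaaab
  | aaabbab => aaaaab
  | baaaba => aaba => aa
  | abaaaaabaa => aaaaabaa => aaaaaa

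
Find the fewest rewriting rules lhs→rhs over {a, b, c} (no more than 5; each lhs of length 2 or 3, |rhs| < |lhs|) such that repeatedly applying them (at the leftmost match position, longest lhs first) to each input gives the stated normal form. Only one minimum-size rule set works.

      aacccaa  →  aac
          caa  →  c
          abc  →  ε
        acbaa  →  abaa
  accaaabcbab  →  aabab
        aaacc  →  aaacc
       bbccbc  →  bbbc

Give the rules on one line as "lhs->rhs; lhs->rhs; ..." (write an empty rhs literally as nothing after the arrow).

  | aacccaa => aaca => aac
  | caa => ca => c
  | abc => ε
  | acbaa => abaa

abc->; ca->c; cb->b; cca->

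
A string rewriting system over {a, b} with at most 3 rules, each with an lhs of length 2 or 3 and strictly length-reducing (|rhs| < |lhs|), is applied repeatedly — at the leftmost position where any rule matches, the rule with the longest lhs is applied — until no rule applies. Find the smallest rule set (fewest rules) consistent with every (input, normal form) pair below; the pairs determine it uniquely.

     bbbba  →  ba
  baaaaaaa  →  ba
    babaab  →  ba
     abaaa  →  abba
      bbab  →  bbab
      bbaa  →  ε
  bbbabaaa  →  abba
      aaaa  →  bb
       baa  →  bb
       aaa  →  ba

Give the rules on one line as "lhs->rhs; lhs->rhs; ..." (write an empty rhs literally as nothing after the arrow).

aa->b; bbb->

  | bbbba => ba
  | baaaaaaa => bbaaaaa => bbbaaa => aaa => ba
  | babaab => babbb => ba
  | abaaa => abba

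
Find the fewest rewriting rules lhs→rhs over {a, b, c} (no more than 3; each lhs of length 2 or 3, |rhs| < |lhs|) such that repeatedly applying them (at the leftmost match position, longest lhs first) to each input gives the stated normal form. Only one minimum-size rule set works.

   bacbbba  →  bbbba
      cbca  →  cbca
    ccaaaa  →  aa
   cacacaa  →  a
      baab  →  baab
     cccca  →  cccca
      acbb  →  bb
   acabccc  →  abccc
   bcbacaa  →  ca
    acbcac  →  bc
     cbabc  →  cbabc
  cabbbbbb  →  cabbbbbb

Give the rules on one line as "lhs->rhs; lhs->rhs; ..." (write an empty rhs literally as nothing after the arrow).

  | bacbbba => bbbba
  | cbca
  | ccaaaa => caaa => aa
  | cacacaa => cacaa => caa => a

ac->; bcb->cc; caa->a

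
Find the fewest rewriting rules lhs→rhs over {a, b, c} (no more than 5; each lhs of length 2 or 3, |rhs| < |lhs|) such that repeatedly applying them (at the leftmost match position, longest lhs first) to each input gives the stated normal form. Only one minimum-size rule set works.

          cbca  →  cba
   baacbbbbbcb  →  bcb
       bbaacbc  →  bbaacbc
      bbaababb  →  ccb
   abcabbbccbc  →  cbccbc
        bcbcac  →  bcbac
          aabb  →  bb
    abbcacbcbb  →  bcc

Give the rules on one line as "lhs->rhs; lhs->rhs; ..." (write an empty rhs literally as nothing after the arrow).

ab->b; bab->cc; ca->a; cbb->b

  | cbca => cba
  | baacbbbbbcb => baabbbbcb => babbbbcb => ccbbbcb => cbbcb => bcb
  | bbaacbc
  | bbaababb => bbababb => bccabb => bcabb => babb => ccb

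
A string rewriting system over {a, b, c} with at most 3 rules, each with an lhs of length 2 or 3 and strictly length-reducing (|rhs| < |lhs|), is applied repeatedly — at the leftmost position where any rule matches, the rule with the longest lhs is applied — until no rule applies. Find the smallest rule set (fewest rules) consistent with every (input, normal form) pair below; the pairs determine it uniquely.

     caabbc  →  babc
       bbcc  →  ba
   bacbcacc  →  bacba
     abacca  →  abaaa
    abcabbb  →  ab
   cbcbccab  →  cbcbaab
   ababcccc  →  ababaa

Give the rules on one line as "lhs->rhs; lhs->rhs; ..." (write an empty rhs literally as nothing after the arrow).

bb->b; ca->b; cc->a

  | caabbc => babbc => babc
  | bbcc => bcc => ba
  | bacbcacc => bacbbcc => bacbcc => bacba
  | abacca => abaaa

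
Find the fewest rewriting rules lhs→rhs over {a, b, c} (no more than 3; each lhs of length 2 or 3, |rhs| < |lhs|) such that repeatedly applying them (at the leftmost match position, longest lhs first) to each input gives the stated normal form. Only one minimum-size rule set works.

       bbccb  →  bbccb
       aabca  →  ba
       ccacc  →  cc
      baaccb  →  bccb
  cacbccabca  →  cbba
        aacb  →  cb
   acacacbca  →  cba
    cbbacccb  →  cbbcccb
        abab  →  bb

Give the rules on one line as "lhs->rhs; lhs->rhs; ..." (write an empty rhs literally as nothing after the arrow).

ab->b; ac->c; ca->a

  | bbccb
  | aabca => abca => bca => ba
  | ccacc => cacc => acc => cc
  | baaccb => baccb => bccb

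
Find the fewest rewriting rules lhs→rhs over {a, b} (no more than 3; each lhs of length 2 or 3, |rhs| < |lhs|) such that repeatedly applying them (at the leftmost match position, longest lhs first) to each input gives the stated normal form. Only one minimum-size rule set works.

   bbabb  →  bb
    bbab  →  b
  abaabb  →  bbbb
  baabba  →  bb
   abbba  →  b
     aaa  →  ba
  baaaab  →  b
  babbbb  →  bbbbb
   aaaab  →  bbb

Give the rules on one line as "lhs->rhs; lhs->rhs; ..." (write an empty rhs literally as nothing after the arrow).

aa->b; ab->b; bba->

  | bbabb => bb
  | bbab => b
  | abaabb => baabb => bbbb
  | baabba => bbbba => bb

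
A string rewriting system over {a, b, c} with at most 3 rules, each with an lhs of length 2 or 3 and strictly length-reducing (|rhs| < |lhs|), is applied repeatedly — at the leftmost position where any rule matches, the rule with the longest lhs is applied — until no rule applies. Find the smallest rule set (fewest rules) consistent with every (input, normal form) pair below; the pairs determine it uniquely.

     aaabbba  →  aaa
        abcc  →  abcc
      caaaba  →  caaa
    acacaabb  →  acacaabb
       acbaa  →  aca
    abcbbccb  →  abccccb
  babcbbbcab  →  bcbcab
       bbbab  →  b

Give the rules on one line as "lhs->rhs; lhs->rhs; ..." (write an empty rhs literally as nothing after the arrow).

ba->; bbb->b; bbc->cc

  | aaabbba => aaaba => aaa
  | abcc
  | caaaba => caaa
  | acacaabb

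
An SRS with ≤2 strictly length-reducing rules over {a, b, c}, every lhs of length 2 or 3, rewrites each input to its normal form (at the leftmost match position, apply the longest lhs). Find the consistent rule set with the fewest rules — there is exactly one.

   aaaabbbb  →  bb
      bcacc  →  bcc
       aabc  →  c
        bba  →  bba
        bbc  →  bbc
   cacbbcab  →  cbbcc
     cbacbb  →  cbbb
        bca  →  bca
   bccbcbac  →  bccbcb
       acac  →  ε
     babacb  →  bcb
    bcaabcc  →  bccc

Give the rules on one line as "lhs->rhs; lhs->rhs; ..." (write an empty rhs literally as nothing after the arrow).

  | aaaabbbb => aaacbbb => aabbb => acbb => bb
  | bcacc => bcc
  | aabc => acc => c
  | bba

ab->c; ac->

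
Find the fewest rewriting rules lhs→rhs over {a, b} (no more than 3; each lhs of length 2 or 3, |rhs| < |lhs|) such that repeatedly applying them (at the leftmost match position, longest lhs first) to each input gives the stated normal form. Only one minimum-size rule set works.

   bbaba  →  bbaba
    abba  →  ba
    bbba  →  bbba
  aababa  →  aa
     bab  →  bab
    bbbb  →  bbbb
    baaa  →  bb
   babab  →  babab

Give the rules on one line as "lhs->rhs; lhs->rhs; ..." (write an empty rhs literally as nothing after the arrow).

aaa->b; aab->a; abb->b

  | bbaba
  | abba => ba
  | bbba
  | aababa => aaba => aa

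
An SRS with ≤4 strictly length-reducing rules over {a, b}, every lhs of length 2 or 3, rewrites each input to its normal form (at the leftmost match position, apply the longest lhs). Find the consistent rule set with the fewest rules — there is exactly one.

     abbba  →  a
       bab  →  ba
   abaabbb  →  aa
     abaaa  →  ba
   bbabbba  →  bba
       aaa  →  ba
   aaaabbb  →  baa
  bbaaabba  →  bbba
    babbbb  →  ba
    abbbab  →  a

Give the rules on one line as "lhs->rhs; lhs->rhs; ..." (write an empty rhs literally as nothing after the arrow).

  | abbba => abba => aba => a
  | bab => ba
  | abaabbb => aabbb => aabb => aab => aa
  | abaaa => aaa => ba

aaa->ba; ab->a; aba->a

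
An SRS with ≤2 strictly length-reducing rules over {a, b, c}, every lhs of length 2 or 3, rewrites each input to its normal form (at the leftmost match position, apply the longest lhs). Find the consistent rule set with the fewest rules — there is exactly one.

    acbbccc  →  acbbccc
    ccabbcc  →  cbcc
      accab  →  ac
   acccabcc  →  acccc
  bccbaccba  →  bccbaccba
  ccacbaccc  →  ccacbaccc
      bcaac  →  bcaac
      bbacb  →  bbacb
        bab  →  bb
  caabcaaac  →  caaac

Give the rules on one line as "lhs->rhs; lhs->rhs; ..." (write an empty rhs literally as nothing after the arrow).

ab->b; cab->

  | acbbccc
  | ccabbcc => cbcc
  | accab => ac
  | acccabcc => acccc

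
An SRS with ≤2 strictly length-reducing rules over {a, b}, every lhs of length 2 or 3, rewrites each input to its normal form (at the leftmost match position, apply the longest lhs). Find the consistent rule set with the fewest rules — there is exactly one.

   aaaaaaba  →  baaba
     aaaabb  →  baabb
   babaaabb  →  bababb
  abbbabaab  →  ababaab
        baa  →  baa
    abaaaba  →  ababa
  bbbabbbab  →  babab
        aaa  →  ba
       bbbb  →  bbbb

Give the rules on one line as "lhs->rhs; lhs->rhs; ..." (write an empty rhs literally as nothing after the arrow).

aaa->ba; bba->ba

  | aaaaaaba => baaaaba => bbaaba => baaba
  | aaaabb => baabb
  | babaaabb => babbabb => bababb
  | abbbabaab => abbabaab => ababaab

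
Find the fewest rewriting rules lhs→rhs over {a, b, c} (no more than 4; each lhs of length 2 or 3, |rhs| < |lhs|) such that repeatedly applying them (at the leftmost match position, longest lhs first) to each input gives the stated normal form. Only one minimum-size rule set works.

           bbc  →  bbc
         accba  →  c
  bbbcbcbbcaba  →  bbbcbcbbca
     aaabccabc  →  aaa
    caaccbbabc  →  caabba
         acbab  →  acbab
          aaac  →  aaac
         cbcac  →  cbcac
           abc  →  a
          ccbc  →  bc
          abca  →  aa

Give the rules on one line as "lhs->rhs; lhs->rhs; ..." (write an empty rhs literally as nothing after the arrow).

  | bbc
  | accba => aba => c
  | bbbcbcbbcaba => bbbcbcbbca
  | aaabccabc => aaacabc => aaacc => aaa

aba->c; abc->a; cab->c; cc->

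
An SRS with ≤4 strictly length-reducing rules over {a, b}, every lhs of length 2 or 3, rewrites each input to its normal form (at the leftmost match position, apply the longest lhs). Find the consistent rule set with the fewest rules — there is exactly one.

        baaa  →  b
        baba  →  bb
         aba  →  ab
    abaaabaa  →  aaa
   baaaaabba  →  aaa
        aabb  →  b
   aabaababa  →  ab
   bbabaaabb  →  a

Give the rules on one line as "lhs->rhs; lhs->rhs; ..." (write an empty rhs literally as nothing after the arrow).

aab->; abb->a; ba->b; bbb->aa

  | baaa => baa => ba => b
  | baba => bba => bb
  | aba => ab
  | abaaabaa => abaabaa => ababaa => abbaa => aaa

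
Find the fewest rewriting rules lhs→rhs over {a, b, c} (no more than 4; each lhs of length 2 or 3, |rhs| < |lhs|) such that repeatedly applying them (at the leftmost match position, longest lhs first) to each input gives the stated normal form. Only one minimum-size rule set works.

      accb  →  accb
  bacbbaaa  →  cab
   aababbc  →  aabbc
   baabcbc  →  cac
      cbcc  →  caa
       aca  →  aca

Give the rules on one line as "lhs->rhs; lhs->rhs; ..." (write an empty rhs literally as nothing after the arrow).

  | accb
  | bacbbaaa => bcbbaaa => cabaaa => cabaa => caba => cab
  | aababbc => aabbc
  | baabcbc => babcbc => bcbc => cac

ba->b; bab->b; bcb->ca; bcc->aa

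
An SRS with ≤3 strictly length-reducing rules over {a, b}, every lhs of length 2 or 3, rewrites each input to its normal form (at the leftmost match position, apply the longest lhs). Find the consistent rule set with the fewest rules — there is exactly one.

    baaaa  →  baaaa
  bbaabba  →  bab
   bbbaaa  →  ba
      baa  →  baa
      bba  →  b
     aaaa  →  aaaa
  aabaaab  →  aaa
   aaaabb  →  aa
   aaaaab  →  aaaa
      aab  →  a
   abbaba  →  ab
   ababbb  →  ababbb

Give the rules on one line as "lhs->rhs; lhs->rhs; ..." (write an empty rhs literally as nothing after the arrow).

  | baaaa
  | bbaabba => babba => bab
  | bbbaaa => bbaa => ba
  | baa

aab->a; bba->b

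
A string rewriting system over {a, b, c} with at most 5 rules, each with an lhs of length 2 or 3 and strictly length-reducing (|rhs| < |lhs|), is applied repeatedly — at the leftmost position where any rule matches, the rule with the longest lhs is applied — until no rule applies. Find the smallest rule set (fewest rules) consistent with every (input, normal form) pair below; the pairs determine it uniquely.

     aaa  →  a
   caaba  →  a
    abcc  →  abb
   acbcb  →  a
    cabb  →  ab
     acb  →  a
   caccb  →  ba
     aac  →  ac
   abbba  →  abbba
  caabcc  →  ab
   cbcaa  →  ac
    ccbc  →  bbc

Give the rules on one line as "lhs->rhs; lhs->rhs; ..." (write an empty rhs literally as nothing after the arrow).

aa->a; ca->c; cb->a; cc->b

  | aaa => aa => a
  | caaba => caba => cba => aa => a
  | abcc => abb
  | acbcb => aacb => acb => aa => a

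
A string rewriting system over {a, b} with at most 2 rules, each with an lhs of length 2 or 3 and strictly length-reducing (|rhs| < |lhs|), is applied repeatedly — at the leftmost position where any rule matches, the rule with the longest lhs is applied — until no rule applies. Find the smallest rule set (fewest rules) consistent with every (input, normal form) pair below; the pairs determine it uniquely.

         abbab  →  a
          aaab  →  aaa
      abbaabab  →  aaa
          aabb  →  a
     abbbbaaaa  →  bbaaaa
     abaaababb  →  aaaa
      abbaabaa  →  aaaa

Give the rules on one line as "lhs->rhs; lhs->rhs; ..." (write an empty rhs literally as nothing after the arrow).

ab->a; abb->

  | abbab => ab => a
  | aaab => aaa
  | abbaabab => aabab => aaab => aaa
  | aabb => a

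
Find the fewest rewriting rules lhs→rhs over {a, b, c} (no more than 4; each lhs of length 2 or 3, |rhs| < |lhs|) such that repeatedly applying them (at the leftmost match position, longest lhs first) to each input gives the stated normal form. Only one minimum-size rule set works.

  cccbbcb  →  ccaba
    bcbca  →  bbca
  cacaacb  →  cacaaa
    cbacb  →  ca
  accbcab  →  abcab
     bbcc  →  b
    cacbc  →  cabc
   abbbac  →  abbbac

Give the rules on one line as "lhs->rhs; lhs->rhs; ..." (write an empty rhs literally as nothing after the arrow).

bcc->; cb->a; cba->c; cbc->bc

  | cccbbcb => ccabcb => ccaba
  | bcbca => bbca
  | cacaacb => cacaaa
  | cbacb => ccb => ca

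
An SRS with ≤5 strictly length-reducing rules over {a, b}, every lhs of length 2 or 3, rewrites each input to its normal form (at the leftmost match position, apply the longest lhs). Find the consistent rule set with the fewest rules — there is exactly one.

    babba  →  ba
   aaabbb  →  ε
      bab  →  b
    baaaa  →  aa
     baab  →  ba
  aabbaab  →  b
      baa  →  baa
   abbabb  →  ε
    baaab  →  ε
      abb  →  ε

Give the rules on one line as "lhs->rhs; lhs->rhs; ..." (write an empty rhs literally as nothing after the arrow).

aaa->ba; ab->; abb->; bb->

  | babba => ba
  | aaabbb => babbb => bb => ε
  | bab => b
  | baaaa => bbaa => aa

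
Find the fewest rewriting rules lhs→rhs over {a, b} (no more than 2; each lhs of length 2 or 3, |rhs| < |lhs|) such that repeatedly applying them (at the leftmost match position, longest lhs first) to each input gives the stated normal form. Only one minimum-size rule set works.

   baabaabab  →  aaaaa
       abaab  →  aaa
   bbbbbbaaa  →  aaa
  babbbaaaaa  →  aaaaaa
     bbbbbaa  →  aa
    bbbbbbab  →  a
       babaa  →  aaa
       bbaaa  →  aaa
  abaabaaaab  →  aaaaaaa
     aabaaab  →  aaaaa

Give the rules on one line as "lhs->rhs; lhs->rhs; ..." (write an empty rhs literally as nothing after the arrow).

  | baabaabab => aabaabab => aaaabab => aaaaab => aaaaa
  | abaab => aaab => aaa
  | bbbbbbaaa => bbbbbaaa => bbbbaaa => bbbaaa => bbaaa => baaa => aaa
  | babbbaaaaa => abbbaaaaa => abbaaaaa => abaaaaa => aaaaaa

ab->a; ba->a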